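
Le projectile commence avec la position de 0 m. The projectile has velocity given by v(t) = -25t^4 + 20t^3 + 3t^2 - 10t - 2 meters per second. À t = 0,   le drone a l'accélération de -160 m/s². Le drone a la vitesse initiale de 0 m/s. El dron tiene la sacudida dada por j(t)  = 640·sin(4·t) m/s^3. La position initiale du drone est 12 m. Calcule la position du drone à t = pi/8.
Nous devons trouver l'intégrale de notre équation du jerk j(t) = 640·sin(4·t) 3 fois. La primitive du jerk est l'accélération. En utilisant a(0) = -160, nous obtenons a(t) = -160·cos(4·t). La primitive de l'accélération est la vitesse. En utilisant v(0) = 0, nous obtenons v(t) = -40·sin(4·t). La primitive de la vitesse, avec x(0) = 12, donne la position: x(t) = 10·cos(4·t) + 2. En utilisant x(t) = 10·cos(4·t) + 2 et en substituant t = pi/8, nous trouvons x = 2.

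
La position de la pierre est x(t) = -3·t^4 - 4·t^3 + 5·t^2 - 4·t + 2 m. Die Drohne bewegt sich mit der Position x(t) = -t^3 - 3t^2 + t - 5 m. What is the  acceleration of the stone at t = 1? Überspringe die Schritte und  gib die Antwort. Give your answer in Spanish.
En t = 1, a = -50.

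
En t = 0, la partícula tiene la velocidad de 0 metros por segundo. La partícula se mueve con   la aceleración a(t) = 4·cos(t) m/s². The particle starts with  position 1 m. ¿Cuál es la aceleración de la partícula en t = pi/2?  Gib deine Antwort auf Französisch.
En utilisant a(t) = 4·cos(t) et en substituant t = pi/2, nous trouvons a = 0.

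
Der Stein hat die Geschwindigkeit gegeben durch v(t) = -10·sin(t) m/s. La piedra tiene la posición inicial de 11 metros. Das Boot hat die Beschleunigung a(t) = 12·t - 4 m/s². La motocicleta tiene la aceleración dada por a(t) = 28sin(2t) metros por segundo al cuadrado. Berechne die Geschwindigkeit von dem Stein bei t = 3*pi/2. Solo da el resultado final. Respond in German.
Die Antwort ist 10.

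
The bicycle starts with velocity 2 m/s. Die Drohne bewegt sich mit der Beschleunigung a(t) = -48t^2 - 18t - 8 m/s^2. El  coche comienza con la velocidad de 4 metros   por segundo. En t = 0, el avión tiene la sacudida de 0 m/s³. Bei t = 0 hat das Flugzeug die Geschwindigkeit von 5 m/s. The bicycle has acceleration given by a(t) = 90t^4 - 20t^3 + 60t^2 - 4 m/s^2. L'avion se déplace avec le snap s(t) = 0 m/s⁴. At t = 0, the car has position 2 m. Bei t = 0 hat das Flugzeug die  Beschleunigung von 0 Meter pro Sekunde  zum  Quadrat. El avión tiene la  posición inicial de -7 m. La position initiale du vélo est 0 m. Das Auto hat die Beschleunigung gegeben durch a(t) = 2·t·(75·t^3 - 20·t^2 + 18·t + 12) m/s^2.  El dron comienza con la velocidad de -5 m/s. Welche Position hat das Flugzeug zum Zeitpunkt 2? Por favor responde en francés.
Nous devons intégrer notre équation du snap s(t) = 0 4 fois. L'intégrale du snap, avec j(0) = 0, donne le jerk: j(t) = 0. En prenant ∫j(t)dt et en appliquant a(0) = 0, nous trouvons a(t) = 0. La primitive de l'accélération, avec v(0) = 5, donne la vitesse: v(t) = 5. La primitive de la vitesse est la position. En utilisant x(0) = -7, nous obtenons x(t) = 5·t - 7. De l'équation de la position x(t) = 5·t - 7, nous substituons t = 2 pour obtenir x = 3.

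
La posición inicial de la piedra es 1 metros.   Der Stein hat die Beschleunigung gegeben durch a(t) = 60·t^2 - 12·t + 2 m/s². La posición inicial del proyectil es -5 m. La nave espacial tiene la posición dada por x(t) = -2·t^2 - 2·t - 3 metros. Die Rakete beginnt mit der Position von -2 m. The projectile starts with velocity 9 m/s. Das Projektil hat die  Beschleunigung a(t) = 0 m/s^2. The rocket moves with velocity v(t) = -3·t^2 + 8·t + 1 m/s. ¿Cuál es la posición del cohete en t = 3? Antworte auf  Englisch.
To solve this, we need to take 1 integral of our velocity equation v(t) = -3·t^2 + 8·t + 1. The integral of velocity, with x(0) = -2, gives position: x(t) = -t^3 + 4·t^2 + t - 2. Using x(t) = -t^3 + 4·t^2 + t - 2 and substituting t = 3, we find x = 10.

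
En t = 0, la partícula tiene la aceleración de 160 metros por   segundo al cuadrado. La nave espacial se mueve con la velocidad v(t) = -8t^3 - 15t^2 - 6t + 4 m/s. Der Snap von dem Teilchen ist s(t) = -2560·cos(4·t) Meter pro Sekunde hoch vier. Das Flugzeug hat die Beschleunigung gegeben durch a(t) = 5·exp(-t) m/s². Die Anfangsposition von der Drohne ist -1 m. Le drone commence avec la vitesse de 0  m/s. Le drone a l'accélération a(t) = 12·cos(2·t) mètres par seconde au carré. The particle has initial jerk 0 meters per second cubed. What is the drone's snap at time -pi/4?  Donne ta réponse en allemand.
Ausgehend von der Beschleunigung a(t) = 12·cos(2·t), nehmen wir 2 Ableitungen. Mit d/dt von a(t) finden wir j(t) = -24·sin(2·t). Durch Ableiten von dem Ruck erhalten wir den Snap: s(t) = -48·cos(2·t). Wir haben den Snap s(t) = -48·cos(2·t). Durch Einsetzen von t = -pi/4: s(-pi/4) = 0.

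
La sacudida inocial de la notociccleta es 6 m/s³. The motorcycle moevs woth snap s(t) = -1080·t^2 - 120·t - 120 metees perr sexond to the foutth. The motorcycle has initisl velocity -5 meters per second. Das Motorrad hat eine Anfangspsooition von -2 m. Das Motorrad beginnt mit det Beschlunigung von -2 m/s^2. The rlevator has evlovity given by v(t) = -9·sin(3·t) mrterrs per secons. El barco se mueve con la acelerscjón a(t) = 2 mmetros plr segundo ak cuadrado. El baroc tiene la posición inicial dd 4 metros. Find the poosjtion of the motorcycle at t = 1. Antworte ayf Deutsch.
Ausgehend von dem Snap s(t) = -1080·t^2 - 120·t - 120, nehmen wir 4 Integrale. Mit ∫s(t)dt und Anwendung von j(0) = 6, finden wir j(t) = -360·t^3 - 60·t^2 - 120·t + 6. Durch Integration von dem Ruck und Verwendung der Anfangsbedingung a(0) = -2, erhalten wir a(t) = -90·t^4 - 20·t^3 - 60·t^2 + 6·t - 2. Mit ∫a(t)dt und Anwendung von v(0) = -5, finden wir v(t) = -18·t^5 - 5·t^4 - 20·t^3 + 3·t^2 - 2·t - 5. Das Integral von der Geschwindigkeit, mit x(0) = -2, ergibt die Position: x(t) = -3·t^6 - t^5 - 5·t^4 + t^3 - t^2 - 5·t - 2. Mit x(t) = -3·t^6 - t^5 - 5·t^4 + t^3 - t^2 - 5·t - 2 und Einsetzen von t = 1, finden wir x = -16.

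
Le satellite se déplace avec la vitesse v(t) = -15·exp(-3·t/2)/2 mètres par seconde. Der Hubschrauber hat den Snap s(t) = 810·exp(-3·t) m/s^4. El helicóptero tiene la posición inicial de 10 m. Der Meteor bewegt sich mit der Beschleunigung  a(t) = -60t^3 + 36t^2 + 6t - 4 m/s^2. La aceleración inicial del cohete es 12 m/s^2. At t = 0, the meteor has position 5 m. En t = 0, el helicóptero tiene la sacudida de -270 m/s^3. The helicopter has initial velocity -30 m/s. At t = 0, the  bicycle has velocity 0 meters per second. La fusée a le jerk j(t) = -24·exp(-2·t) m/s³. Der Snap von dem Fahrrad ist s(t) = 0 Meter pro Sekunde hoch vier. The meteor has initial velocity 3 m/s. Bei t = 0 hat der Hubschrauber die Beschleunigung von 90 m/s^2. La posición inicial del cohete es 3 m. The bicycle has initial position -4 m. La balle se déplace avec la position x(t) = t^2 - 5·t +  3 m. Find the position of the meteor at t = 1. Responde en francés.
Nous devons intégrer notre équation de l'accélération a(t) = -60·t^3 + 36·t^2 + 6·t - 4 2 fois. En intégrant l'accélération et en utilisant la condition initiale v(0) = 3, nous obtenons v(t) = -15·t^4 + 12·t^3 + 3·t^2 - 4·t + 3. L'intégrale de la vitesse est la position. En utilisant x(0) = 5, nous obtenons x(t) = -3·t^5 + 3·t^4 + t^3 - 2·t^2 + 3·t + 5. Nous avons la position x(t) = -3·t^5 + 3·t^4 + t^3 - 2·t^2 + 3·t + 5. En substituant t = 1: x(1) = 7.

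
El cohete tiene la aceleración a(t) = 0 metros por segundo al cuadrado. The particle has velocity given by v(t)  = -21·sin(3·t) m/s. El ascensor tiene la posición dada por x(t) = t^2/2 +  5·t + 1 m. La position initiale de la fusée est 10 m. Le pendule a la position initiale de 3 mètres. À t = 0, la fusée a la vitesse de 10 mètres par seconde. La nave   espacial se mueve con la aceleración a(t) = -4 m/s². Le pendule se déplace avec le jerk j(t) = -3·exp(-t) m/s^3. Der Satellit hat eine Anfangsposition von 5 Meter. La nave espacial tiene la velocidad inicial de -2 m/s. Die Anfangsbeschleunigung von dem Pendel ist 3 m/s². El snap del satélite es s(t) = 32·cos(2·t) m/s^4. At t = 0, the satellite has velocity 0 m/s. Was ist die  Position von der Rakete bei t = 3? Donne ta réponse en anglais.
We need to integrate our acceleration equation a(t) = 0 2 times. Finding the antiderivative of a(t) and using v(0) = 10: v(t) = 10. The antiderivative of velocity is position. Using x(0) = 10, we get x(t) = 10·t + 10. We have position x(t) = 10·t + 10. Substituting t = 3: x(3) = 40.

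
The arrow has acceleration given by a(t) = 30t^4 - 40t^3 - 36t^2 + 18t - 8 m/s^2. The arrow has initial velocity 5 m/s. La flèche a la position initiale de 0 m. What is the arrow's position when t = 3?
To find the answer, we compute 2 antiderivatives of a(t) = 30·t^4 - 40·t^3 - 36·t^2 + 18·t - 8. Finding the antiderivative of a(t) and using v(0) = 5: v(t) = 6·t^5 - 10·t^4 - 12·t^3 + 9·t^2 - 8·t + 5. Integrating velocity and using the initial condition x(0) = 0, we get x(t) = t^6 - 2·t^5 - 3·t^4 + 3·t^3 - 4·t^2 + 5·t. We have position x(t) = t^6 - 2·t^5 - 3·t^4 + 3·t^3 - 4·t^2 + 5·t. Substituting t = 3: x(3) = 60.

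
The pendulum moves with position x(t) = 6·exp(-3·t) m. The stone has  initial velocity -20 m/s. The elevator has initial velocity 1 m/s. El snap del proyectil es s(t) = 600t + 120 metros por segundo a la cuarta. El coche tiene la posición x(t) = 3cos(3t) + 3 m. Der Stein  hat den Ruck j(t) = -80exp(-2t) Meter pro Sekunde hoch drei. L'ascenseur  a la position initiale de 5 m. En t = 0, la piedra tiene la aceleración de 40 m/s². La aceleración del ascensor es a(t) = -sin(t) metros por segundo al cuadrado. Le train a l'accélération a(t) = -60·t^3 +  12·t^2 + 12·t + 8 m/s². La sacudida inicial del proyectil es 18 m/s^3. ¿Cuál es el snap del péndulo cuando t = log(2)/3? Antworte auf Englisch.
We must differentiate our position equation x(t) = 6·exp(-3·t) 4 times. Taking d/dt of x(t), we find v(t) = -18·exp(-3·t). Taking d/dt of v(t), we find a(t) = 54·exp(-3·t). Differentiating acceleration, we get jerk: j(t) = -162·exp(-3·t). The derivative of jerk gives snap: s(t) = 486·exp(-3·t). From the given snap equation s(t) = 486·exp(-3·t), we substitute t = log(2)/3 to get s = 243.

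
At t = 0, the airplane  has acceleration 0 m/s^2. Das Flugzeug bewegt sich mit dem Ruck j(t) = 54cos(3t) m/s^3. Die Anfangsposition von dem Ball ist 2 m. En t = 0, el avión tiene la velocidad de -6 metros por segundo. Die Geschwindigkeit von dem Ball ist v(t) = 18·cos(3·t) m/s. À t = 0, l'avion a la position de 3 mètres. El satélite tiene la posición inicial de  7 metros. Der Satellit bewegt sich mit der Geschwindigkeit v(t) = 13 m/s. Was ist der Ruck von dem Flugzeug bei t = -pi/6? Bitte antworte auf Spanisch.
De la ecuación de la sacudida j(t) = 54·cos(3·t), sustituimos t = -pi/6 para obtener j = 0.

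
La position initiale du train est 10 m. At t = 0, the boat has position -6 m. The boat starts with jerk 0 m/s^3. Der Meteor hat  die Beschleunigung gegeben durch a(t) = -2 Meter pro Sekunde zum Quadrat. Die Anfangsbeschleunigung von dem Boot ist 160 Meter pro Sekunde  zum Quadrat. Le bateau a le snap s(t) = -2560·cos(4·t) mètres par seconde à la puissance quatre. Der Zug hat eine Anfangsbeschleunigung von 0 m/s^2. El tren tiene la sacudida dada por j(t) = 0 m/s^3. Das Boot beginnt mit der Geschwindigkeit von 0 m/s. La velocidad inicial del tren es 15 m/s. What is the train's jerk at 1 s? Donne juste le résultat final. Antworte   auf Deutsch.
j(1) = 0.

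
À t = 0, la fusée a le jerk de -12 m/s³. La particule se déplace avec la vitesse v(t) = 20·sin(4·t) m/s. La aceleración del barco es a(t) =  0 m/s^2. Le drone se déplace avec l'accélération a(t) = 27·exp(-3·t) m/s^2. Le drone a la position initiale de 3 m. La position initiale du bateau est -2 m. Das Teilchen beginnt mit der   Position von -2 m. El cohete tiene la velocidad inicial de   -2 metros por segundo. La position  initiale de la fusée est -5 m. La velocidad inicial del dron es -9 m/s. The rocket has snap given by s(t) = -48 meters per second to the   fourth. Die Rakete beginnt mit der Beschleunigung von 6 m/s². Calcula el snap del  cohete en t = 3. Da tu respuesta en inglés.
We have snap s(t) = -48. Substituting t = 3: s(3) = -48.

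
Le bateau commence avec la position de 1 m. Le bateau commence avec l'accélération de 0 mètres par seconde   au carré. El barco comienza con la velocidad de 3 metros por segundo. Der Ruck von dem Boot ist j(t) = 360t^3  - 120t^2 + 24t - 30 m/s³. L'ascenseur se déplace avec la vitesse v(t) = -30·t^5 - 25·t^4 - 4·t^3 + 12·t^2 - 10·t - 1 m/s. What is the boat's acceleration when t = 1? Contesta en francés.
Pour résoudre ceci, nous devons prendre 1 intégrale de notre équation du jerk j(t) = 360·t^3 - 120·t^2 + 24·t - 30. En prenant ∫j(t)dt et en appliquant a(0) = 0, nous trouvons a(t) = 2·t·(45·t^3 - 20·t^2 + 6·t - 15). En utilisant a(t) = 2·t·(45·t^3 - 20·t^2 + 6·t - 15) et en substituant t = 1, nous trouvons a = 32.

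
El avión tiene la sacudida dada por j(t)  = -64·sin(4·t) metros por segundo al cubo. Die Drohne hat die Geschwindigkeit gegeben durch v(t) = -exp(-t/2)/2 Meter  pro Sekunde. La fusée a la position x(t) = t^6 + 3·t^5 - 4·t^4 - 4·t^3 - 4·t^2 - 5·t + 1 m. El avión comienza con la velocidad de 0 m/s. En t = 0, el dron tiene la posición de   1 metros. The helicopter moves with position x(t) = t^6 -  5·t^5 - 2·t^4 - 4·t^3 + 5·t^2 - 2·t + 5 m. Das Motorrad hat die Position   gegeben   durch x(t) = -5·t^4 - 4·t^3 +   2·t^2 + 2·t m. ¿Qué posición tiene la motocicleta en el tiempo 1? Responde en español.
De la ecuación de la posición x(t) = -5·t^4 - 4·t^3 + 2·t^2 + 2·t, sustituimos t = 1 para obtener x = -5.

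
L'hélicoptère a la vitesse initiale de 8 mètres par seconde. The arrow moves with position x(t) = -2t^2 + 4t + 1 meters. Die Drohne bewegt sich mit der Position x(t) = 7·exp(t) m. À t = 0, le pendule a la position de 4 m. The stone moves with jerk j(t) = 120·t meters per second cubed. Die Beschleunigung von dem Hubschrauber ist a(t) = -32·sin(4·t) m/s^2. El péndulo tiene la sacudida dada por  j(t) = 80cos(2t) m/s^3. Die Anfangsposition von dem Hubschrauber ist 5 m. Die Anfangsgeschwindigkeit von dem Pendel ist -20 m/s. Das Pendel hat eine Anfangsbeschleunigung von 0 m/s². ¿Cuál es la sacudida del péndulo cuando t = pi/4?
Usando j(t) = 80·cos(2·t) y sustituyendo t = pi/4, encontramos j = 0.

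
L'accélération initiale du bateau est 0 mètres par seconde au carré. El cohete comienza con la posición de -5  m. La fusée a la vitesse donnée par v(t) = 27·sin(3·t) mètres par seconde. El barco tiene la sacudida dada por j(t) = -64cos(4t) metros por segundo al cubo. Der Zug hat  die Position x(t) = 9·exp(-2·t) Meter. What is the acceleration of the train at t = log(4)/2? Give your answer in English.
Starting from position x(t) = 9·exp(-2·t), we take 2 derivatives. Differentiating position, we get velocity: v(t) = -18·exp(-2·t). The derivative of velocity gives acceleration: a(t) = 36·exp(-2·t). Using a(t) = 36·exp(-2·t) and substituting t = log(4)/2, we find a = 9.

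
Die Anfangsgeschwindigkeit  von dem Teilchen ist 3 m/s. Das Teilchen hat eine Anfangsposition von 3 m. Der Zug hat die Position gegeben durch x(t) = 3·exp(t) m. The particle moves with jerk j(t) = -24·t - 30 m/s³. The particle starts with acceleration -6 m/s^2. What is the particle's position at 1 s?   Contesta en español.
Partiendo de la sacudida j(t) = -24·t - 30, tomamos 3 integrales. La antiderivada de la sacudida es la aceleración. Usando a(0) = -6, obtenemos a(t) = -12·t^2 - 30·t - 6. La antiderivada de la aceleración es la velocidad. Usando v(0) = 3, obtenemos v(t) = -4·t^3 - 15·t^2 - 6·t + 3. La integral de la velocidad, con x(0) = 3, da la posición: x(t) = -t^4 - 5·t^3 - 3·t^2 + 3·t + 3. Tenemos la posición x(t) = -t^4 - 5·t^3 - 3·t^2 + 3·t + 3. Sustituyendo t = 1: x(1) = -3.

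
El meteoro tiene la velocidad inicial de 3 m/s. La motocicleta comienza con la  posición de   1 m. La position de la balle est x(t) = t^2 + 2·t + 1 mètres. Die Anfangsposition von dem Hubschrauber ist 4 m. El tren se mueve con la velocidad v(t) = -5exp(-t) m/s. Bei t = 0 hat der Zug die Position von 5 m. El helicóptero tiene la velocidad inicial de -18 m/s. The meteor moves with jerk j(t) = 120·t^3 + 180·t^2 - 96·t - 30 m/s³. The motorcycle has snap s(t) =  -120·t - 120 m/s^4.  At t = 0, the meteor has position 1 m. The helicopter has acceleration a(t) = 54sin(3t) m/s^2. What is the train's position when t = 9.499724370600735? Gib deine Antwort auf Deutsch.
Wir müssen unsere Gleichung für die Geschwindigkeit v(t) = -5·exp(-t) 1-mal integrieren. Mit ∫v(t)dt und Anwendung von x(0) = 5, finden wir x(t) = 5·exp(-t). Aus der Gleichung für die Position x(t) = 5·exp(-t), setzen wir t = 9.499724370600735 ein und erhalten x = 0.000374362320480865.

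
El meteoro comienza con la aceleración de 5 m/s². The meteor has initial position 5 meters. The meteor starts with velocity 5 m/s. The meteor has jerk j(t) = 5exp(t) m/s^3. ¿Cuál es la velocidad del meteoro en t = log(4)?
Partiendo de la sacudida j(t) = 5·exp(t), tomamos 2 integrales. Integrando la sacudida y usando la condición inicial a(0) = 5, obtenemos a(t) = 5·exp(t). La antiderivada de la aceleración, con v(0) = 5, da la velocidad: v(t) = 5·exp(t). Usando v(t) = 5·exp(t) y sustituyendo t = log(4), encontramos v = 20.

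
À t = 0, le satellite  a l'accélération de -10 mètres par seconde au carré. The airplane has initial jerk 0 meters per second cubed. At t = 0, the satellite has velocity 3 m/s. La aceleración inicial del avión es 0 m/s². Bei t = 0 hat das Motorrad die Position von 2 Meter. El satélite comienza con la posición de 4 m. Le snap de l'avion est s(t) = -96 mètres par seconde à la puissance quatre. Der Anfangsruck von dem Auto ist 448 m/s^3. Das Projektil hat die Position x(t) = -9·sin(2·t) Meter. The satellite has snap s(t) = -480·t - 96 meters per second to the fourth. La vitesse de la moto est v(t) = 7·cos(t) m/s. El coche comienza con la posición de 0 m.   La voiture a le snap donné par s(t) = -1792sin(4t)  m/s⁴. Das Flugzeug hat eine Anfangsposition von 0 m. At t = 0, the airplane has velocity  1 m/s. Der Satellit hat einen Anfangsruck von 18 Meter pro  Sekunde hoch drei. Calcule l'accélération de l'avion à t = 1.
Pour résoudre ceci, nous devons prendre 2 intégrales de notre équation du snap s(t) = -96. La primitive du snap, avec j(0) = 0, donne le jerk: j(t) = -96·t. L'intégrale du jerk est l'accélération. En utilisant a(0) = 0, nous obtenons a(t) = -48·t^2. De l'équation de l'accélération a(t) = -48·t^2, nous substituons t = 1 pour obtenir a = -48.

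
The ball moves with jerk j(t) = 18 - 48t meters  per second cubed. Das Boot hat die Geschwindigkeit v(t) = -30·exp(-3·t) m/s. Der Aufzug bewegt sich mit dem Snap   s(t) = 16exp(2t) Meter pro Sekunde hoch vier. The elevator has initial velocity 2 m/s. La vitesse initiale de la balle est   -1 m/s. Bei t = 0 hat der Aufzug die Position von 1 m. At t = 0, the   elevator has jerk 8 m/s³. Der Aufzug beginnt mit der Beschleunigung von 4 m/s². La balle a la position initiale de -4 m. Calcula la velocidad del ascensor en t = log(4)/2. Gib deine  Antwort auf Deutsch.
Wir müssen die Stammfunktion unserer Gleichung für den Snap s(t) = 16·exp(2·t) 3-mal finden. Die Stammfunktion von dem Snap, mit j(0) = 8, ergibt den Ruck: j(t) = 8·exp(2·t). Das Integral von dem Ruck ist die Beschleunigung. Mit a(0) = 4 erhalten wir a(t) = 4·exp(2·t). Das Integral von der Beschleunigung, mit v(0) = 2, ergibt die Geschwindigkeit: v(t) = 2·exp(2·t). Wir haben die Geschwindigkeit v(t) = 2·exp(2·t). Durch Einsetzen von t = log(4)/2: v(log(4)/2) = 8.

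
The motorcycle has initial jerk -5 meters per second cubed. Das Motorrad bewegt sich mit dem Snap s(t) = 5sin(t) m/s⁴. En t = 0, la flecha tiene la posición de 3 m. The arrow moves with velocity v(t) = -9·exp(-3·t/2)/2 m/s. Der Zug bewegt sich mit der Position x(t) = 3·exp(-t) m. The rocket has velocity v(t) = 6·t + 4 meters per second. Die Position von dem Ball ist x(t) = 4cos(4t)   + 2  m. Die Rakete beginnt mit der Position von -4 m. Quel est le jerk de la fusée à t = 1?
Nous devons dériver notre équation de la vitesse v(t) = 6·t + 4 2 fois. La dérivée de la vitesse donne l'accélération: a(t) = 6. En dérivant l'accélération, nous obtenons le jerk: j(t) = 0. Nous avons le jerk j(t) = 0. En substituant t = 1: j(1) = 0.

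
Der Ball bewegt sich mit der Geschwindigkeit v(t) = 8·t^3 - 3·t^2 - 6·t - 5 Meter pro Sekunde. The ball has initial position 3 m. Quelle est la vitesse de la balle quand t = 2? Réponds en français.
En utilisant v(t) = 8·t^3 - 3·t^2 - 6·t - 5 et en substituant t = 2, nous trouvons v = 35.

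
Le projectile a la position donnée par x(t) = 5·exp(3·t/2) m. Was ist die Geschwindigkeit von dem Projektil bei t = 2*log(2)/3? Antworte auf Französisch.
Nous devons dériver notre équation de la position x(t) = 5·exp(3·t/2) 1 fois. En prenant d/dt de x(t), nous trouvons v(t) = 15·exp(3·t/2)/2. En utilisant v(t) = 15·exp(3·t/2)/2 et en substituant t = 2*log(2)/3, nous trouvons v = 15.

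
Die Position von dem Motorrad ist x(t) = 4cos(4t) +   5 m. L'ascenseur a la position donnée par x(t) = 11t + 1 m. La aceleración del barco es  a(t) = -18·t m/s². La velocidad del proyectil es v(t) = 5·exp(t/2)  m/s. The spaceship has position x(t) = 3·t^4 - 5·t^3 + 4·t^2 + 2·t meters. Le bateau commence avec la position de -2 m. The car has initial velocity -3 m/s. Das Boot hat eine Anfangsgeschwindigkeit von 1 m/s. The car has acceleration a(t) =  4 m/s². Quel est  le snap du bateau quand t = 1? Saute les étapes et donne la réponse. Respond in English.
The answer is 0.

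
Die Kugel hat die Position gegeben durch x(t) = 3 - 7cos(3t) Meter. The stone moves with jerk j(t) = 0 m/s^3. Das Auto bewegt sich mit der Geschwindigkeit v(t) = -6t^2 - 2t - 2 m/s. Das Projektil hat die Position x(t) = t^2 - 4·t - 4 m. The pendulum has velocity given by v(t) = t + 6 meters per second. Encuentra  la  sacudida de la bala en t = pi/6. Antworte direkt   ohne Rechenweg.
j(pi/6) = -189.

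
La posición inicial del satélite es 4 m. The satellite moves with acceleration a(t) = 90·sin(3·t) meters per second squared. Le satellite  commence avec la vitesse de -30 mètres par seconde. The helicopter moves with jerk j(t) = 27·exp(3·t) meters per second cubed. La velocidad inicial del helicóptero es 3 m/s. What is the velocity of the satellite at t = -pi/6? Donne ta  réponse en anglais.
We must find the antiderivative of our acceleration equation a(t) = 90·sin(3·t) 1 time. The antiderivative of acceleration is velocity. Using v(0) = -30, we get v(t) = -30·cos(3·t). We have velocity v(t) = -30·cos(3·t). Substituting t = -pi/6: v(-pi/6) = 0.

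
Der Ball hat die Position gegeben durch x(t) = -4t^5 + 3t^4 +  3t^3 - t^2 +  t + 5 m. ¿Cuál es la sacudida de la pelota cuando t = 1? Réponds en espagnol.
Partiendo de la posición x(t) = -4·t^5 + 3·t^4 + 3·t^3 - t^2 + t + 5, tomamos 3 derivadas. La derivada de la posición da la velocidad: v(t) = -20·t^4 + 12·t^3 + 9·t^2 - 2·t + 1. La derivada de la velocidad da la aceleración: a(t) = -80·t^3 + 36·t^2 + 18·t - 2. La derivada de la aceleración da la sacudida: j(t) = -240·t^2 + 72·t + 18. Usando j(t) = -240·t^2 + 72·t + 18 y sustituyendo t = 1, encontramos j = -150.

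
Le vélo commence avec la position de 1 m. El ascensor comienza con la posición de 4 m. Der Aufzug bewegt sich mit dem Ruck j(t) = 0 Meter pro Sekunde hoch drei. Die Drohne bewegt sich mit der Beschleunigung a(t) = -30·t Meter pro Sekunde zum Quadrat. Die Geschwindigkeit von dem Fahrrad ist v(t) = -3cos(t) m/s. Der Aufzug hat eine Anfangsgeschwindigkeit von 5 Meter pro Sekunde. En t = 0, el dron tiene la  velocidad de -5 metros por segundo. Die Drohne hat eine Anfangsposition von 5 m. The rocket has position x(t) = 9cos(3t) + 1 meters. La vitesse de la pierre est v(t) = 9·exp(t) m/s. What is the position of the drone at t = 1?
To find the answer, we compute 2 integrals of a(t) = -30·t. The antiderivative of acceleration, with v(0) = -5, gives velocity: v(t) = -15·t^2 - 5. The integral of velocity, with x(0) = 5, gives position: x(t) = -5·t^3 - 5·t + 5. From the given position equation x(t) = -5·t^3 - 5·t + 5, we substitute t = 1 to get x = -5.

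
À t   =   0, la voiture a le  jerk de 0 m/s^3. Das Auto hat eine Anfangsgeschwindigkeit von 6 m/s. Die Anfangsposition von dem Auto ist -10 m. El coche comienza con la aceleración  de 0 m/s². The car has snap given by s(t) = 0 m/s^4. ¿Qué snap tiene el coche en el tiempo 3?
Tenemos el snap s(t) = 0. Sustituyendo t = 3: s(3) = 0.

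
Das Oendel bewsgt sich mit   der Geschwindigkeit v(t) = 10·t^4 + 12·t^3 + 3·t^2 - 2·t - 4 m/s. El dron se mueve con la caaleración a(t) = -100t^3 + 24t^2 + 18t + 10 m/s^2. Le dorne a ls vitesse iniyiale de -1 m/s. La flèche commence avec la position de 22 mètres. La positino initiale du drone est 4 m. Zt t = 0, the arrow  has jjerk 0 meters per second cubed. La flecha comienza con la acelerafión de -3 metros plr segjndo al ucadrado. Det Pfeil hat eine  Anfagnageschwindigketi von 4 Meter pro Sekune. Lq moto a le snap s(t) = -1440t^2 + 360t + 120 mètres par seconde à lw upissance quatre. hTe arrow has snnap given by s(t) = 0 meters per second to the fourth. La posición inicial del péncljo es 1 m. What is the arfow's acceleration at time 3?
To find the answer, we compute 2 integrals of s(t) = 0. Finding the integral of s(t) and using j(0) = 0: j(t) = 0. The integral of jerk is acceleration. Using a(0) = -3, we get a(t) = -3. From the given acceleration equation a(t) = -3, we substitute t = 3 to get a = -3.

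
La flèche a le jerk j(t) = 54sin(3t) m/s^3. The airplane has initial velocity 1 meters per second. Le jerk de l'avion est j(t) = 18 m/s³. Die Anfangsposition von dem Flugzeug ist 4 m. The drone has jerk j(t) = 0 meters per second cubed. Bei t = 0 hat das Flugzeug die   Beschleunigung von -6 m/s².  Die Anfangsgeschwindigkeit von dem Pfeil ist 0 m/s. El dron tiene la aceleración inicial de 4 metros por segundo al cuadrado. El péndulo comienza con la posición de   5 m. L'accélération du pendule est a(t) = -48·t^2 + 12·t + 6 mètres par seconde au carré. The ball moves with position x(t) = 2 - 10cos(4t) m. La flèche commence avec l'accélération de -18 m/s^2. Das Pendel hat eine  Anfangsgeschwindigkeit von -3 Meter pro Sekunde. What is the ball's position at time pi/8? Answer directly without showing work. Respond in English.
The answer is 2.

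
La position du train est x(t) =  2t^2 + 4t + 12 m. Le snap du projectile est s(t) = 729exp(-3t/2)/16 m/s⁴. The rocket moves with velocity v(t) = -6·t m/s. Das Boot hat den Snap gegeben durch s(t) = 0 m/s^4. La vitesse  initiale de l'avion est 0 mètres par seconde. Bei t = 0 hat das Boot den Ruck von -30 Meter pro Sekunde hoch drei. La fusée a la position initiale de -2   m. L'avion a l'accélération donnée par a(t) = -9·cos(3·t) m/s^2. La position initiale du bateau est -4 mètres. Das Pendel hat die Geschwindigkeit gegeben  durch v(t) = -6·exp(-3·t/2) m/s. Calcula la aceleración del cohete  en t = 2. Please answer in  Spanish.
Para resolver esto, necesitamos tomar 1 derivada de nuestra ecuación de la velocidad v(t) = -6·t. Tomando d/dt de v(t), encontramos a(t) = -6. De la ecuación de la aceleración a(t) = -6, sustituimos t = 2 para obtener a = -6.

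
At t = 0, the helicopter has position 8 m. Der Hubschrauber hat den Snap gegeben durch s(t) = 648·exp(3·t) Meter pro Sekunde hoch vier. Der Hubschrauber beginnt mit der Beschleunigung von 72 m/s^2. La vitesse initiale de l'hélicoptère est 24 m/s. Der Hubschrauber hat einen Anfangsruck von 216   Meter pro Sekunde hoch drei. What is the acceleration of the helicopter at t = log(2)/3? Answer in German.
Ausgehend von dem Snap s(t) = 648·exp(3·t), nehmen wir 2 Integrale. Die Stammfunktion von dem Snap, mit j(0) = 216, ergibt den Ruck: j(t) = 216·exp(3·t). Durch Integration von dem Ruck und Verwendung der Anfangsbedingung a(0) = 72, erhalten wir a(t) = 72·exp(3·t). Wir haben die Beschleunigung a(t) = 72·exp(3·t). Durch Einsetzen von t = log(2)/3: a(log(2)/3) = 144.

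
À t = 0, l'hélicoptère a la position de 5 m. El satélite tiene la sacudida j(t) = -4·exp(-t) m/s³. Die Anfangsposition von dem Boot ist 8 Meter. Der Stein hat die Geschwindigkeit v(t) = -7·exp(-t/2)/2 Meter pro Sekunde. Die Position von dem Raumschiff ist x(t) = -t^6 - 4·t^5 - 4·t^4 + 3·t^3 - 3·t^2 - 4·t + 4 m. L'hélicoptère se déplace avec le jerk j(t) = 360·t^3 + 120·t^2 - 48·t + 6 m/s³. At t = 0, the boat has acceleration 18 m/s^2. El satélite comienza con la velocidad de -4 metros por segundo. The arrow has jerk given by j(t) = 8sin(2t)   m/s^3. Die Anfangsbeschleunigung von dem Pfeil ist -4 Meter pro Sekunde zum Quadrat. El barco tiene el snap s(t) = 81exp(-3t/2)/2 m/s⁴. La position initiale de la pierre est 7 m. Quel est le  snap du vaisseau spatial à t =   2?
Pour résoudre ceci, nous devons prendre 4 dérivées de notre équation de la position x(t) = -t^6 - 4·t^5 - 4·t^4 + 3·t^3 - 3·t^2 - 4·t + 4. En prenant d/dt de x(t), nous trouvons v(t) = -6·t^5 - 20·t^4 - 16·t^3 + 9·t^2 - 6·t - 4. En prenant d/dt de v(t), nous trouvons a(t) = -30·t^4 - 80·t^3 - 48·t^2 + 18·t - 6. La dérivée de l'accélération donne le jerk: j(t) = -120·t^3 - 240·t^2 - 96·t + 18. En dérivant le jerk, nous obtenons le snap: s(t) = -360·t^2 - 480·t - 96. Nous avons le snap s(t) = -360·t^2 - 480·t - 96. En substituant t = 2: s(2) = -2496.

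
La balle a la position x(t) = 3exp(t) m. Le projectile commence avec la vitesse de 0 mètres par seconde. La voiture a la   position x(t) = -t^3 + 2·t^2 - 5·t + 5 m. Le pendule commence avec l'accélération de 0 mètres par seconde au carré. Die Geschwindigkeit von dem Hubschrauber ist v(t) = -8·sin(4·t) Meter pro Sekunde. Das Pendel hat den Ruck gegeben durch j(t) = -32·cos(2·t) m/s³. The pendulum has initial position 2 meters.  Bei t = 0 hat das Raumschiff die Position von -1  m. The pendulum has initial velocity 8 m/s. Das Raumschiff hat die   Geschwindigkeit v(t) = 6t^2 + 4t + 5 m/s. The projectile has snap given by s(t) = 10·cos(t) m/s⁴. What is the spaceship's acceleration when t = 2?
Starting from velocity v(t) = 6·t^2 + 4·t + 5, we take 1 derivative. Differentiating velocity, we get acceleration: a(t) = 12·t + 4. We have acceleration a(t) = 12·t + 4. Substituting t = 2: a(2) = 28.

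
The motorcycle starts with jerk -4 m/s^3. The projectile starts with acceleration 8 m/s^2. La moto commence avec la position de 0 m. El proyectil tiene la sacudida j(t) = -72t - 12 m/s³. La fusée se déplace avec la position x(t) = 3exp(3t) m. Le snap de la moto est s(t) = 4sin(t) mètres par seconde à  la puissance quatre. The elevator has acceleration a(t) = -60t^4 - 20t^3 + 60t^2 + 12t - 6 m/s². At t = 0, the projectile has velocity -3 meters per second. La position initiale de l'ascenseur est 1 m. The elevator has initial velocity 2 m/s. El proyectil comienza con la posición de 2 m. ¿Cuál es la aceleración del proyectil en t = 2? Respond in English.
To solve this, we need to take 1 antiderivative of our jerk equation j(t) = -72·t - 12. Finding the integral of j(t) and using a(0) = 8: a(t) = -36·t^2 - 12·t + 8. Using a(t) = -36·t^2 - 12·t + 8 and substituting t = 2, we find a = -160.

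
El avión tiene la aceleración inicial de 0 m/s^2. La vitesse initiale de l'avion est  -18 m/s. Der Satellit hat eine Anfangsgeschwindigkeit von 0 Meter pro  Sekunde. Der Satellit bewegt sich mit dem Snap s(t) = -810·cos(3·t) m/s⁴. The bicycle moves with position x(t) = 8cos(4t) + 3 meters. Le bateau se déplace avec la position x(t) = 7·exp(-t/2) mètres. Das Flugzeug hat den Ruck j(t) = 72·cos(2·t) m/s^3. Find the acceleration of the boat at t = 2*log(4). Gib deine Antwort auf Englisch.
We must differentiate our position equation x(t) = 7·exp(-t/2) 2 times. Taking d/dt of x(t), we find v(t) = -7·exp(-t/2)/2. The derivative of velocity gives acceleration: a(t) = 7·exp(-t/2)/4. From the given acceleration equation a(t) = 7·exp(-t/2)/4, we substitute t = 2*log(4) to get a = 7/16.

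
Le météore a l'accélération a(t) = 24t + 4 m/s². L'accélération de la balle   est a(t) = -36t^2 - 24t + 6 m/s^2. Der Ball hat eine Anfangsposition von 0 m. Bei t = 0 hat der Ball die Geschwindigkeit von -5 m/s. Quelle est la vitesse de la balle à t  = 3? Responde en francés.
Nous devons intégrer notre équation de l'accélération a(t) = -36·t^2 - 24·t + 6 1 fois. En prenant ∫a(t)dt et en appliquant v(0) = -5, nous trouvons v(t) = -12·t^3 - 12·t^2 + 6·t - 5. Nous avons la vitesse v(t) = -12·t^3 - 12·t^2 + 6·t - 5. En substituant t = 3: v(3) = -419.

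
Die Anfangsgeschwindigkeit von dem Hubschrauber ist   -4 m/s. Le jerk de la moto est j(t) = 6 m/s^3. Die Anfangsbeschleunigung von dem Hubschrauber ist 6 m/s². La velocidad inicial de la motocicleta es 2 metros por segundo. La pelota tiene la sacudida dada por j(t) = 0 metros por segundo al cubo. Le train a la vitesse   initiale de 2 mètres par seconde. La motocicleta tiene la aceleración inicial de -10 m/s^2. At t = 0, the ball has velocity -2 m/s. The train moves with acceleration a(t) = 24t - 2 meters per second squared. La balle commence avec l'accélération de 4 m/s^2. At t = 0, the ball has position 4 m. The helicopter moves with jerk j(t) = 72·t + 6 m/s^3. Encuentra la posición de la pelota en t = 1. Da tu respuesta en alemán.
Wir müssen die Stammfunktion unserer Gleichung für den Ruck j(t) = 0 3-mal finden. Die Stammfunktion von dem Ruck ist die Beschleunigung. Mit a(0) = 4 erhalten wir a(t) = 4. Die Stammfunktion von der Beschleunigung, mit v(0) = -2, ergibt die Geschwindigkeit: v(t) = 4·t - 2. Durch Integration von der Geschwindigkeit und Verwendung der Anfangsbedingung x(0) = 4, erhalten wir x(t) = 2·t^2 - 2·t + 4. Wir haben die Position x(t) = 2·t^2 - 2·t + 4. Durch Einsetzen von t = 1: x(1) = 4.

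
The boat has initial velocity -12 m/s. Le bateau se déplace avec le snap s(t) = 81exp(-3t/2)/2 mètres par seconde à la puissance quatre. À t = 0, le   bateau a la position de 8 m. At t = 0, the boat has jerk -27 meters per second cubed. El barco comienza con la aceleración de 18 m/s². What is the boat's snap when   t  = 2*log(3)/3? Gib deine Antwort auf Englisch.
From the given snap equation s(t) = 81·exp(-3·t/2)/2, we substitute t = 2*log(3)/3 to get s = 27/2.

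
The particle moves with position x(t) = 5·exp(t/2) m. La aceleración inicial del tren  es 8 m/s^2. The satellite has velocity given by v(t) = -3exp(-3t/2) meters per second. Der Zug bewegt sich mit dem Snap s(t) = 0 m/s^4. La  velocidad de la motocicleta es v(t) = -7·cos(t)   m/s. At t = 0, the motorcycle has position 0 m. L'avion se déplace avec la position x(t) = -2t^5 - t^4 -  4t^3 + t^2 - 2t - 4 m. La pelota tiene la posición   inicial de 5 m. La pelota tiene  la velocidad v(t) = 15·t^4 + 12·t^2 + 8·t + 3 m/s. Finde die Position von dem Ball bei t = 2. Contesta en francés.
Nous devons trouver l'intégrale de notre équation de la vitesse v(t) = 15·t^4 + 12·t^2 + 8·t + 3 1 fois. En intégrant la vitesse et en utilisant la condition initiale x(0) = 5, nous obtenons x(t) = 3·t^5 + 4·t^3 + 4·t^2 + 3·t + 5. Nous avons la position x(t) = 3·t^5 + 4·t^3 + 4·t^2 + 3·t + 5. En substituant t = 2: x(2) = 155.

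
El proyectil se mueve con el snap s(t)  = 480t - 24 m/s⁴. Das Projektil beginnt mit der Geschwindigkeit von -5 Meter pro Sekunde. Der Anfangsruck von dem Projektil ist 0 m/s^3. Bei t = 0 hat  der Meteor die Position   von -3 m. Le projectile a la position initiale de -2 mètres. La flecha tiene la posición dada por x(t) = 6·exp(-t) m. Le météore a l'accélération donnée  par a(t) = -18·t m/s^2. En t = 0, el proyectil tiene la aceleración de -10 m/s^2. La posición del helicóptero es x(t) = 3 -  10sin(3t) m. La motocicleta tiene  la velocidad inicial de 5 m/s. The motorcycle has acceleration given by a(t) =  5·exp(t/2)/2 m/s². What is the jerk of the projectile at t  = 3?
We need to integrate our snap equation s(t) = 480·t - 24 1 time. Finding the integral of s(t) and using j(0) = 0: j(t) = 24·t·(10·t - 1). We have jerk j(t) = 24·t·(10·t - 1). Substituting t = 3: j(3) = 2088.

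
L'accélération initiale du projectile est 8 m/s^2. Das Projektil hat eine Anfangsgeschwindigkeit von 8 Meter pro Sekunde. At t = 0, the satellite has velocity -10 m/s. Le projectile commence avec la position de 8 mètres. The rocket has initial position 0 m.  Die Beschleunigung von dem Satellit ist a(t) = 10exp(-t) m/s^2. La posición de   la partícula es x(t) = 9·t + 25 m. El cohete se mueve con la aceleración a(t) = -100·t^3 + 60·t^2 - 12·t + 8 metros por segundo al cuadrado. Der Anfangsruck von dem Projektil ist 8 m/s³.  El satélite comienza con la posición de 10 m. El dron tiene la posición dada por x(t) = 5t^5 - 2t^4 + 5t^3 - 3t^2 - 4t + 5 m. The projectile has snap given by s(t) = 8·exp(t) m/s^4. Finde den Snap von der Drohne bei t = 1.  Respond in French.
Nous devons dériver notre équation de la position x(t) = 5·t^5 - 2·t^4 + 5·t^3 - 3·t^2 - 4·t + 5 4 fois. En prenant d/dt de x(t), nous trouvons v(t) = 25·t^4 - 8·t^3 + 15·t^2 - 6·t - 4. La dérivée de la vitesse donne l'accélération: a(t) = 100·t^3 - 24·t^2 + 30·t - 6. En prenant d/dt de a(t), nous trouvons j(t) = 300·t^2 - 48·t + 30. En prenant d/dt de j(t), nous trouvons s(t) = 600·t - 48. Nous avons le snap s(t) = 600·t - 48. En substituant t = 1: s(1) = 552.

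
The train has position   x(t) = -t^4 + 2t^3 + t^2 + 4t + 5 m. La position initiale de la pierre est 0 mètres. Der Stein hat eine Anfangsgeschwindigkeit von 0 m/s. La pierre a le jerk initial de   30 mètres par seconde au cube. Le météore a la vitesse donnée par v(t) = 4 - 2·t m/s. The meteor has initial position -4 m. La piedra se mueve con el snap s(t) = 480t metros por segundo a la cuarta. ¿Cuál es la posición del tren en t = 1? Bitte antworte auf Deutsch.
Wir haben die Position x(t) = -t^4 + 2·t^3 + t^2 + 4·t + 5. Durch Einsetzen von t = 1: x(1) = 11.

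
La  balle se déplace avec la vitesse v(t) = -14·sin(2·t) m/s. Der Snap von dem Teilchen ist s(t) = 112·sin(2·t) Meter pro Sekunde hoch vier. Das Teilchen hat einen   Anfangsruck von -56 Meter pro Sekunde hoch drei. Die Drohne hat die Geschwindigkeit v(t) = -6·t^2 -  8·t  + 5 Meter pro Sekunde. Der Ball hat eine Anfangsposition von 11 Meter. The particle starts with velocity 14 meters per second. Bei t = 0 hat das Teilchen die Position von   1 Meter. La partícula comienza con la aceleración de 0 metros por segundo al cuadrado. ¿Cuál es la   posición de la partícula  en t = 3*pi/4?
Necesitamos integrar nuestra ecuación del snap s(t) = 112·sin(2·t) 4 veces. La integral del snap, con j(0) = -56, da la sacudida: j(t) = -56·cos(2·t). La integral de la sacudida es la aceleración. Usando a(0) = 0, obtenemos a(t) = -28·sin(2·t). Tomando ∫a(t)dt y aplicando v(0) = 14, encontramos v(t) = 14·cos(2·t). Tomando ∫v(t)dt y aplicando x(0) = 1, encontramos x(t) = 7·sin(2·t) + 1. De la ecuación de la posición x(t) = 7·sin(2·t) + 1, sustituimos t = 3*pi/4 para obtener x = -6.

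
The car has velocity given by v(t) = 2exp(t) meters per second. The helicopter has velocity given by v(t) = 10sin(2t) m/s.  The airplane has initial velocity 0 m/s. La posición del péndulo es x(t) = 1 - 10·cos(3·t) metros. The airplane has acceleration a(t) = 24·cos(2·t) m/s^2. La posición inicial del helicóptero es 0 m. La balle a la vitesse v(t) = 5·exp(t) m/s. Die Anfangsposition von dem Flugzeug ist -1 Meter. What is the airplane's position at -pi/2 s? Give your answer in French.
Nous devons trouver la primitive de notre équation de l'accélération a(t) = 24·cos(2·t) 2 fois. La primitive de l'accélération est la vitesse. En utilisant v(0) = 0, nous obtenons v(t) = 12·sin(2·t). En intégrant la vitesse et en utilisant la condition initiale x(0) = -1, nous obtenons x(t) = 5 - 6·cos(2·t). En utilisant x(t) = 5 - 6·cos(2·t) et en substituant t = -pi/2, nous trouvons x = 11.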